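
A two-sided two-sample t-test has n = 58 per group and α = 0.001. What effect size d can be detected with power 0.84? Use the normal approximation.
d ≈ 0.80

Minimum detectable effect (two-sample t-test, normal approximation):
d = (z_{α/2} + z_β) / √(n/2)
d = (3.291 + 0.994) / √(58/2)
d = 4.285 / 5.385
d ≈ 0.80

By Cohen's convention (0.2 small / 0.5 medium / 0.8 large): large effect.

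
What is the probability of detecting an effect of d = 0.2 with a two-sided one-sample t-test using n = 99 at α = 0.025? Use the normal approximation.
Power ≈ 0.40

Power calculation (one-sample t-test, normal approximation):
z_β = d · √n - z_{α/2}
z_β = 0.2 · √99 - 2.241
z_β = 0.2 · 9.950 - 2.241
z_β = -0.251

Power = Φ(z_β) = Φ(-0.251) ≈ 0.401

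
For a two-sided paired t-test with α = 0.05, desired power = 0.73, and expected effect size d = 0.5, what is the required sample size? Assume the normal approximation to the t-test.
n = 27 pairs

Sample size formula (paired t-test, normal approximation):
n = ((z_{α/2} + z_β) / d)²

z_{α/2} = 1.960 (for α = 0.05, two-sided)
z_β = 0.613 (for power = 0.73)
d = 0.5

n = ((1.960 + 0.613) / 0.5)²
n = (5.146)²
n ≈ 26.48
Round up to the next whole number: n = 27 pairs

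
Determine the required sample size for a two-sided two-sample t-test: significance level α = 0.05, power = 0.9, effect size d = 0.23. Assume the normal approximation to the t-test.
n = 398 per group

Sample size formula (two-sample t-test, normal approximation):
n = 2 · ((z_{α/2} + z_β) / d)²

z_{α/2} = 1.960 (for α = 0.05, two-sided)
z_β = 1.282 (for power = 0.9)
d = 0.23

n = 2 · ((1.960 + 1.282) / 0.23)²
n = 2 · (14.096)²
n ≈ 397.39
Round up to the next whole number: n = 398 per group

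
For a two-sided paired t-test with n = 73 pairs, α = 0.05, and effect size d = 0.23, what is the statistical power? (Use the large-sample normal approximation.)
Power ≈ 0.50

Power calculation (paired t-test, normal approximation):
z_β = d · √n - z_{α/2}
z_β = 0.23 · √73 - 1.960
z_β = 0.23 · 8.544 - 1.960
z_β = 0.005

Power = Φ(z_β) = Φ(0.005) ≈ 0.502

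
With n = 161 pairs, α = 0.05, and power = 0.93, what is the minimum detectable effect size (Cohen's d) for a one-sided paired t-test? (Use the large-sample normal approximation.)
d ≈ 0.25

Minimum detectable effect (paired t-test, normal approximation):
d = (z_α + z_β) / √n
d = (1.645 + 1.476) / √161
d = 3.121 / 12.689
d ≈ 0.25

By Cohen's convention (0.2 small / 0.5 medium / 0.8 large): small effect.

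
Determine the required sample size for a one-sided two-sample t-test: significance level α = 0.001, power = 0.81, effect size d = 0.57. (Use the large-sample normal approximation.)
n = 97 per group

Sample size formula (two-sample t-test, normal approximation):
n = 2 · ((z_α + z_β) / d)²

z_α = 3.090 (for α = 0.001, one-sided)
z_β = 0.878 (for power = 0.81)
d = 0.57

n = 2 · ((3.090 + 0.878) / 0.57)²
n = 2 · (6.961)²
n ≈ 96.91
Round up to the next whole number: n = 97 per group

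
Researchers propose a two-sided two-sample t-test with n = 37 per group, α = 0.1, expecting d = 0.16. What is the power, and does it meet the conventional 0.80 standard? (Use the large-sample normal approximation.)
Power ≈ 0.17; the study is underpowered (power < 0.80)

Power calculation (two-sample t-test, normal approximation):
z_β = d · √(n/2) - z_{α/2}
z_β = 0.16 · √(37/2) - 1.645
z_β = 0.16 · 4.301 - 1.645
z_β = -0.957

Power = Φ(z_β) = Φ(-0.957) ≈ 0.169

Effect size d = 0.16 is very small by Cohen's convention (0.2/0.5/0.8).

Threshold: power ≥ 0.80 is conventionally adequate.
Power ≈ 0.17 → the study is underpowered (power < 0.80).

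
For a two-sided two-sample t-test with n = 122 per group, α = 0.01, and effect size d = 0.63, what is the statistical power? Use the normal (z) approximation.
Power ≈ 0.99

Power calculation (two-sample t-test, normal approximation):
z_β = d · √(n/2) - z_{α/2}
z_β = 0.63 · √(122/2) - 2.576
z_β = 0.63 · 7.810 - 2.576
z_β = 2.345

Power = Φ(z_β) = Φ(2.345) ≈ 0.990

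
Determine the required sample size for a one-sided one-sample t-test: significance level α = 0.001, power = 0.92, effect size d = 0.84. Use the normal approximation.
n = 29

Sample size formula (one-sample t-test, normal approximation):
n = ((z_α + z_β) / d)²

z_α = 3.090 (for α = 0.001, one-sided)
z_β = 1.405 (for power = 0.92)
d = 0.84

n = ((3.090 + 1.405) / 0.84)²
n = (5.351)²
n ≈ 28.63
Round up to the next whole number: n = 29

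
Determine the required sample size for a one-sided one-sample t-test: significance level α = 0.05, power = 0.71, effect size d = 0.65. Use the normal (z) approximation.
n = 12

Sample size formula (one-sample t-test, normal approximation):
n = ((z_α + z_β) / d)²

z_α = 1.645 (for α = 0.05, one-sided)
z_β = 0.553 (for power = 0.71)
d = 0.65

n = ((1.645 + 0.553) / 0.65)²
n = (3.382)²
n ≈ 11.44
Round up to the next whole number: n = 12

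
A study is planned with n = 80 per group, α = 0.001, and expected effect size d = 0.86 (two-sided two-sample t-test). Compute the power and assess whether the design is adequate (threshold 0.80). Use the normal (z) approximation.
Power ≈ 0.98; the study is adequately powered (power ≥ 0.80)

Power calculation (two-sample t-test, normal approximation):
z_β = d · √(n/2) - z_{α/2}
z_β = 0.86 · √(80/2) - 3.291
z_β = 0.86 · 6.325 - 3.291
z_β = 2.149

Power = Φ(z_β) = Φ(2.149) ≈ 0.984

Effect size d = 0.86 is large by Cohen's convention (0.2/0.5/0.8).

Threshold: power ≥ 0.80 is conventionally adequate.
Power ≈ 0.98 → the study is adequately powered (power ≥ 0.80).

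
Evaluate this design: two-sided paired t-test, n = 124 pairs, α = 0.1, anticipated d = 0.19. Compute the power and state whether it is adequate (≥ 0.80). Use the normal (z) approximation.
Power ≈ 0.68; the study is underpowered (power < 0.80)

Power calculation (paired t-test, normal approximation):
z_β = d · √n - z_{α/2}
z_β = 0.19 · √124 - 1.645
z_β = 0.19 · 11.136 - 1.645
z_β = 0.471

Power = Φ(z_β) = Φ(0.471) ≈ 0.681

Effect size d = 0.19 is very small by Cohen's convention (0.2/0.5/0.8).

Threshold: power ≥ 0.80 is conventionally adequate.
Power ≈ 0.68 → the study is underpowered (power < 0.80).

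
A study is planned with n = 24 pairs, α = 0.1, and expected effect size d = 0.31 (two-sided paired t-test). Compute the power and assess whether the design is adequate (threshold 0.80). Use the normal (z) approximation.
Power ≈ 0.45; the study is underpowered (power < 0.80)

Power calculation (paired t-test, normal approximation):
z_β = d · √n - z_{α/2}
z_β = 0.31 · √24 - 1.645
z_β = 0.31 · 4.899 - 1.645
z_β = -0.126

Power = Φ(z_β) = Φ(-0.126) ≈ 0.450

Effect size d = 0.31 is small by Cohen's convention (0.2/0.5/0.8).

Threshold: power ≥ 0.80 is conventionally adequate.
Power ≈ 0.45 → the study is underpowered (power < 0.80).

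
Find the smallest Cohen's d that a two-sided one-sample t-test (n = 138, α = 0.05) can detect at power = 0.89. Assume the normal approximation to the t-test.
d ≈ 0.27

Minimum detectable effect (one-sample t-test, normal approximation):
d = (z_{α/2} + z_β) / √n
d = (1.960 + 1.227) / √138
d = 3.186 / 11.747
d ≈ 0.27

By Cohen's convention (0.2 small / 0.5 medium / 0.8 large): small effect.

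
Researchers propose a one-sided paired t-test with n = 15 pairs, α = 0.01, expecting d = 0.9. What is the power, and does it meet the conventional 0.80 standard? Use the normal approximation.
Power ≈ 0.88; the study is adequately powered (power ≥ 0.80)

Power calculation (paired t-test, normal approximation):
z_β = d · √n - z_α
z_β = 0.9 · √15 - 2.326
z_β = 0.9 · 3.873 - 2.326
z_β = 1.159

Power = Φ(z_β) = Φ(1.159) ≈ 0.877

Effect size d = 0.9 is large by Cohen's convention (0.2/0.5/0.8).

Threshold: power ≥ 0.80 is conventionally adequate.
Power ≈ 0.88 → the study is adequately powered (power ≥ 0.80).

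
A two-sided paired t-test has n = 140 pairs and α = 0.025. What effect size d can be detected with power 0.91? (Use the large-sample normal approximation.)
d ≈ 0.30

Minimum detectable effect (paired t-test, normal approximation):
d = (z_{α/2} + z_β) / √n
d = (2.241 + 1.341) / √140
d = 3.582 / 11.832
d ≈ 0.30

By Cohen's convention (0.2 small / 0.5 medium / 0.8 large): small effect.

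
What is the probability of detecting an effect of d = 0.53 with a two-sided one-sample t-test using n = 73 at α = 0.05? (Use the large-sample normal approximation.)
Power ≈ 0.99

Power calculation (one-sample t-test, normal approximation):
z_β = d · √n - z_{α/2}
z_β = 0.53 · √73 - 1.960
z_β = 0.53 · 8.544 - 1.960
z_β = 2.568

Power = Φ(z_β) = Φ(2.568) ≈ 0.995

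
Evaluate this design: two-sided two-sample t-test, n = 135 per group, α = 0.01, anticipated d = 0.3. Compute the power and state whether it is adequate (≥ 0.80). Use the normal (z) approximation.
Power ≈ 0.46; the study is underpowered (power < 0.80)

Power calculation (two-sample t-test, normal approximation):
z_β = d · √(n/2) - z_{α/2}
z_β = 0.3 · √(135/2) - 2.576
z_β = 0.3 · 8.216 - 2.576
z_β = -0.111

Power = Φ(z_β) = Φ(-0.111) ≈ 0.456

Effect size d = 0.3 is small by Cohen's convention (0.2/0.5/0.8).

Threshold: power ≥ 0.80 is conventionally adequate.
Power ≈ 0.46 → the study is underpowered (power < 0.80).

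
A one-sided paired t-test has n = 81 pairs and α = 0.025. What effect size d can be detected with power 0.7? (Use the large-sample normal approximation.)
d ≈ 0.28

Minimum detectable effect (paired t-test, normal approximation):
d = (z_α + z_β) / √n
d = (1.960 + 0.524) / √81
d = 2.484 / 9.000
d ≈ 0.28

By Cohen's convention (0.2 small / 0.5 medium / 0.8 large): small effect.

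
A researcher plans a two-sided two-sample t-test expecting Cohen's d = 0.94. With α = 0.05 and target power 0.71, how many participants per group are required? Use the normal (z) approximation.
n = 15 per group

Sample size formula (two-sample t-test, normal approximation):
n = 2 · ((z_{α/2} + z_β) / d)²

z_{α/2} = 1.960 (for α = 0.05, two-sided)
z_β = 0.553 (for power = 0.71)
d = 0.94

n = 2 · ((1.960 + 0.553) / 0.94)²
n = 2 · (2.673)²
n ≈ 14.29
Round up to the next whole number: n = 15 per group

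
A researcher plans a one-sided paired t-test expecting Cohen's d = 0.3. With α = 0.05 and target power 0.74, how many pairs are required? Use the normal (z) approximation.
n = 59 pairs

Sample size formula (paired t-test, normal approximation):
n = ((z_α + z_β) / d)²

z_α = 1.645 (for α = 0.05, one-sided)
z_β = 0.643 (for power = 0.74)
d = 0.3

n = ((1.645 + 0.643) / 0.3)²
n = (7.627)²
n ≈ 58.17
Round up to the next whole number: n = 59 pairs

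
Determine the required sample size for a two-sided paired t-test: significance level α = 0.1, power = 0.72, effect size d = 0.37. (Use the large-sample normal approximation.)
n = 37 pairs

Sample size formula (paired t-test, normal approximation):
n = ((z_{α/2} + z_β) / d)²

z_{α/2} = 1.645 (for α = 0.1, two-sided)
z_β = 0.583 (for power = 0.72)
d = 0.37

n = ((1.645 + 0.583) / 0.37)²
n = (6.022)²
n ≈ 36.26
Round up to the next whole number: n = 37 pairs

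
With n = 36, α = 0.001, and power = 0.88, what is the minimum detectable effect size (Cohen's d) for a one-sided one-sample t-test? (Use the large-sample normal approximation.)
d ≈ 0.71

Minimum detectable effect (one-sample t-test, normal approximation):
d = (z_α + z_β) / √n
d = (3.090 + 1.175) / √36
d = 4.265 / 6.000
d ≈ 0.71

By Cohen's convention (0.2 small / 0.5 medium / 0.8 large): medium effect.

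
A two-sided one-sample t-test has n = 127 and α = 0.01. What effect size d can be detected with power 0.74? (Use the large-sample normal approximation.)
d ≈ 0.29

Minimum detectable effect (one-sample t-test, normal approximation):
d = (z_{α/2} + z_β) / √n
d = (2.576 + 0.643) / √127
d = 3.219 / 11.269
d ≈ 0.29

By Cohen's convention (0.2 small / 0.5 medium / 0.8 large): small effect.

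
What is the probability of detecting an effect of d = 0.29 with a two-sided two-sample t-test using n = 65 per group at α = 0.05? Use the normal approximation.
Power ≈ 0.38

Power calculation (two-sample t-test, normal approximation):
z_β = d · √(n/2) - z_{α/2}
z_β = 0.29 · √(65/2) - 1.960
z_β = 0.29 · 5.701 - 1.960
z_β = -0.307

Power = Φ(z_β) = Φ(-0.307) ≈ 0.380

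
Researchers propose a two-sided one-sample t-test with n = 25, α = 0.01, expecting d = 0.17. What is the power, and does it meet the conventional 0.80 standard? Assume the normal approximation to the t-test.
Power ≈ 0.04; the study is underpowered (power < 0.80)

Power calculation (one-sample t-test, normal approximation):
z_β = d · √n - z_{α/2}
z_β = 0.17 · √25 - 2.576
z_β = 0.17 · 5.000 - 2.576
z_β = -1.726

Power = Φ(z_β) = Φ(-1.726) ≈ 0.042

Effect size d = 0.17 is very small by Cohen's convention (0.2/0.5/0.8).

Threshold: power ≥ 0.80 is conventionally adequate.
Power ≈ 0.04 → the study is underpowered (power < 0.80).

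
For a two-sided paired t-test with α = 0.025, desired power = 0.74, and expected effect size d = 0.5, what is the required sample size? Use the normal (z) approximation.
n = 34 pairs

Sample size formula (paired t-test, normal approximation):
n = ((z_{α/2} + z_β) / d)²

z_{α/2} = 2.241 (for α = 0.025, two-sided)
z_β = 0.643 (for power = 0.74)
d = 0.5

n = ((2.241 + 0.643) / 0.5)²
n = (5.768)²
n ≈ 33.27
Round up to the next whole number: n = 34 pairs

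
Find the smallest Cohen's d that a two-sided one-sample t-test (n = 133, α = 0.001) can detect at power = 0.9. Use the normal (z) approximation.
d ≈ 0.40

Minimum detectable effect (one-sample t-test, normal approximation):
d = (z_{α/2} + z_β) / √n
d = (3.291 + 1.282) / √133
d = 4.572 / 11.533
d ≈ 0.40

By Cohen's convention (0.2 small / 0.5 medium / 0.8 large): small effect.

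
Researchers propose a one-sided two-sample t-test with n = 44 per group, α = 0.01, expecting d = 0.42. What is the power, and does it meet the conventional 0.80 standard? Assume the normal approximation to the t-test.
Power ≈ 0.36; the study is underpowered (power < 0.80)

Power calculation (two-sample t-test, normal approximation):
z_β = d · √(n/2) - z_α
z_β = 0.42 · √(44/2) - 2.326
z_β = 0.42 · 4.690 - 2.326
z_β = -0.356

Power = Φ(z_β) = Φ(-0.356) ≈ 0.361

Effect size d = 0.42 is small by Cohen's convention (0.2/0.5/0.8).

Threshold: power ≥ 0.80 is conventionally adequate.
Power ≈ 0.36 → the study is underpowered (power < 0.80).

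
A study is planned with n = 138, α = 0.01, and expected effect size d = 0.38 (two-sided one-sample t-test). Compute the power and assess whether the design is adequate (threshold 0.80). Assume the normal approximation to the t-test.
Power ≈ 0.97; the study is adequately powered (power ≥ 0.80)

Power calculation (one-sample t-test, normal approximation):
z_β = d · √n - z_{α/2}
z_β = 0.38 · √138 - 2.576
z_β = 0.38 · 11.747 - 2.576
z_β = 1.888

Power = Φ(z_β) = Φ(1.888) ≈ 0.970

Effect size d = 0.38 is small by Cohen's convention (0.2/0.5/0.8).

Threshold: power ≥ 0.80 is conventionally adequate.
Power ≈ 0.97 → the study is adequately powered (power ≥ 0.80).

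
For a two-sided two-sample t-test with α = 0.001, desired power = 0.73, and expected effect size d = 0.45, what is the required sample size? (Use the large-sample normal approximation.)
n = 151 per group

Sample size formula (two-sample t-test, normal approximation):
n = 2 · ((z_{α/2} + z_β) / d)²

z_{α/2} = 3.291 (for α = 0.001, two-sided)
z_β = 0.613 (for power = 0.73)
d = 0.45

n = 2 · ((3.291 + 0.613) / 0.45)²
n = 2 · (8.676)²
n ≈ 150.55
Round up to the next whole number: n = 151 per group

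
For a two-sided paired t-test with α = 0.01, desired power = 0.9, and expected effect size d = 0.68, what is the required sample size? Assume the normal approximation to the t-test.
n = 33 pairs

Sample size formula (paired t-test, normal approximation):
n = ((z_{α/2} + z_β) / d)²

z_{α/2} = 2.576 (for α = 0.01, two-sided)
z_β = 1.282 (for power = 0.9)
d = 0.68

n = ((2.576 + 1.282) / 0.68)²
n = (5.674)²
n ≈ 32.19
Round up to the next whole number: n = 33 pairs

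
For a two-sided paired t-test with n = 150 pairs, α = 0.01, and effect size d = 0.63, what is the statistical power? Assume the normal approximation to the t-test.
Power ≈ 1.00

Power calculation (paired t-test, normal approximation):
z_β = d · √n - z_{α/2}
z_β = 0.63 · √150 - 2.576
z_β = 0.63 · 12.247 - 2.576
z_β = 5.140

Power = Φ(z_β) = Φ(5.140) ≈ 1.000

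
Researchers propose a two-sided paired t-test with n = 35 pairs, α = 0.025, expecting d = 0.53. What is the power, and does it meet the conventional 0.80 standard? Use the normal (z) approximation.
Power ≈ 0.81; the study is adequately powered (power ≥ 0.80)

Power calculation (paired t-test, normal approximation):
z_β = d · √n - z_{α/2}
z_β = 0.53 · √35 - 2.241
z_β = 0.53 · 5.916 - 2.241
z_β = 0.894

Power = Φ(z_β) = Φ(0.894) ≈ 0.814

Effect size d = 0.53 is medium by Cohen's convention (0.2/0.5/0.8).

Threshold: power ≥ 0.80 is conventionally adequate.
Power ≈ 0.81 → the study is adequately powered (power ≥ 0.80).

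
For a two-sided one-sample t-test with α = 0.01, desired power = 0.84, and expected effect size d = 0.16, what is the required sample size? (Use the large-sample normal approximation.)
n = 498

Sample size formula (one-sample t-test, normal approximation):
n = ((z_{α/2} + z_β) / d)²

z_{α/2} = 2.576 (for α = 0.01, two-sided)
z_β = 0.994 (for power = 0.84)
d = 0.16

n = ((2.576 + 0.994) / 0.16)²
n = (22.313)²
n ≈ 497.87
Round up to the next whole number: n = 498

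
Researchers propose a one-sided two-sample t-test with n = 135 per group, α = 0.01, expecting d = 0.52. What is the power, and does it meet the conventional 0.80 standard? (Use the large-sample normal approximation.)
Power ≈ 0.97; the study is adequately powered (power ≥ 0.80)

Power calculation (two-sample t-test, normal approximation):
z_β = d · √(n/2) - z_α
z_β = 0.52 · √(135/2) - 2.326
z_β = 0.52 · 8.216 - 2.326
z_β = 1.946

Power = Φ(z_β) = Φ(1.946) ≈ 0.974

Effect size d = 0.52 is medium by Cohen's convention (0.2/0.5/0.8).

Threshold: power ≥ 0.80 is conventionally adequate.
Power ≈ 0.97 → the study is adequately powered (power ≥ 0.80).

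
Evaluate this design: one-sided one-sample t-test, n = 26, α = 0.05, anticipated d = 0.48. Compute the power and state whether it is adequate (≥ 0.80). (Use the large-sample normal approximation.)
Power ≈ 0.79; the study is underpowered (power < 0.80)

Power calculation (one-sample t-test, normal approximation):
z_β = d · √n - z_α
z_β = 0.48 · √26 - 1.645
z_β = 0.48 · 5.099 - 1.645
z_β = 0.803

Power = Φ(z_β) = Φ(0.803) ≈ 0.789

Effect size d = 0.48 is small by Cohen's convention (0.2/0.5/0.8).

Threshold: power ≥ 0.80 is conventionally adequate.
Power ≈ 0.79 → the study is underpowered (power < 0.80).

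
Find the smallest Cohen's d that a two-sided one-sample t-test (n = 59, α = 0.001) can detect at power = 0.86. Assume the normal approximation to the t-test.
d ≈ 0.57

Minimum detectable effect (one-sample t-test, normal approximation):
d = (z_{α/2} + z_β) / √n
d = (3.291 + 1.080) / √59
d = 4.371 / 7.681
d ≈ 0.57

By Cohen's convention (0.2 small / 0.5 medium / 0.8 large): medium effect.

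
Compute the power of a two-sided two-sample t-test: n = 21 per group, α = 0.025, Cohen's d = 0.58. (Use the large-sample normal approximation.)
Power ≈ 0.36

Power calculation (two-sample t-test, normal approximation):
z_β = d · √(n/2) - z_{α/2}
z_β = 0.58 · √(21/2) - 2.241
z_β = 0.58 · 3.240 - 2.241
z_β = -0.362

Power = Φ(z_β) = Φ(-0.362) ≈ 0.359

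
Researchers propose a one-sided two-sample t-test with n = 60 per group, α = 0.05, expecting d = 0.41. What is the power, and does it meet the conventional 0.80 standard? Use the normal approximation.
Power ≈ 0.73; the study is underpowered (power < 0.80)

Power calculation (two-sample t-test, normal approximation):
z_β = d · √(n/2) - z_α
z_β = 0.41 · √(60/2) - 1.645
z_β = 0.41 · 5.477 - 1.645
z_β = 0.601

Power = Φ(z_β) = Φ(0.601) ≈ 0.726

Effect size d = 0.41 is small by Cohen's convention (0.2/0.5/0.8).

Threshold: power ≥ 0.80 is conventionally adequate.
Power ≈ 0.73 → the study is underpowered (power < 0.80).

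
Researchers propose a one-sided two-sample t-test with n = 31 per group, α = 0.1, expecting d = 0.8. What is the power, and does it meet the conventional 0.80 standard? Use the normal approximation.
Power ≈ 0.97; the study is adequately powered (power ≥ 0.80)

Power calculation (two-sample t-test, normal approximation):
z_β = d · √(n/2) - z_α
z_β = 0.8 · √(31/2) - 1.282
z_β = 0.8 · 3.937 - 1.282
z_β = 1.868

Power = Φ(z_β) = Φ(1.868) ≈ 0.969

Effect size d = 0.8 is large by Cohen's convention (0.2/0.5/0.8).

Threshold: power ≥ 0.80 is conventionally adequate.
Power ≈ 0.97 → the study is adequately powered (power ≥ 0.80).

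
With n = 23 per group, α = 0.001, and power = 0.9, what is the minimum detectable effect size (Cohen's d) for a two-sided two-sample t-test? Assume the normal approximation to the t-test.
d ≈ 1.35

Minimum detectable effect (two-sample t-test, normal approximation):
d = (z_{α/2} + z_β) / √(n/2)
d = (3.291 + 1.282) / √(23/2)
d = 4.572 / 3.391
d ≈ 1.35

By Cohen's convention (0.2 small / 0.5 medium / 0.8 large): large effect.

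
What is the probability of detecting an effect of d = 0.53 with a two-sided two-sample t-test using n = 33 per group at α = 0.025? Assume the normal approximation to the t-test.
Power ≈ 0.46

Power calculation (two-sample t-test, normal approximation):
z_β = d · √(n/2) - z_{α/2}
z_β = 0.53 · √(33/2) - 2.241
z_β = 0.53 · 4.062 - 2.241
z_β = -0.089

Power = Φ(z_β) = Φ(-0.089) ≈ 0.465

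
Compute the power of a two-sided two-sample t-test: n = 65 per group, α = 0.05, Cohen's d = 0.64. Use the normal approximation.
Power ≈ 0.95

Power calculation (two-sample t-test, normal approximation):
z_β = d · √(n/2) - z_{α/2}
z_β = 0.64 · √(65/2) - 1.960
z_β = 0.64 · 5.701 - 1.960
z_β = 1.689

Power = Φ(z_β) = Φ(1.689) ≈ 0.954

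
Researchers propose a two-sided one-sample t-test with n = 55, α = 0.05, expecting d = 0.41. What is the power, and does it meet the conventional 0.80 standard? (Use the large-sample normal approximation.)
Power ≈ 0.86; the study is adequately powered (power ≥ 0.80)

Power calculation (one-sample t-test, normal approximation):
z_β = d · √n - z_{α/2}
z_β = 0.41 · √55 - 1.960
z_β = 0.41 · 7.416 - 1.960
z_β = 1.081

Power = Φ(z_β) = Φ(1.081) ≈ 0.860

Effect size d = 0.41 is small by Cohen's convention (0.2/0.5/0.8).

Threshold: power ≥ 0.80 is conventionally adequate.
Power ≈ 0.86 → the study is adequately powered (power ≥ 0.80).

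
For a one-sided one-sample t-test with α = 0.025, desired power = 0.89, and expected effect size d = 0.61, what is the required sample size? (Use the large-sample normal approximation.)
n = 28

Sample size formula (one-sample t-test, normal approximation):
n = ((z_α + z_β) / d)²

z_α = 1.960 (for α = 0.025, one-sided)
z_β = 1.227 (for power = 0.89)
d = 0.61

n = ((1.960 + 1.227) / 0.61)²
n = (5.225)²
n ≈ 27.30
Round up to the next whole number: n = 28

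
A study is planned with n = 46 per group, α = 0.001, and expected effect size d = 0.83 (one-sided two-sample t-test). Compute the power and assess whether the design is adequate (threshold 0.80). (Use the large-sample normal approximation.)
Power ≈ 0.81; the study is adequately powered (power ≥ 0.80)

Power calculation (two-sample t-test, normal approximation):
z_β = d · √(n/2) - z_α
z_β = 0.83 · √(46/2) - 3.090
z_β = 0.83 · 4.796 - 3.090
z_β = 0.890

Power = Φ(z_β) = Φ(0.890) ≈ 0.813

Effect size d = 0.83 is large by Cohen's convention (0.2/0.5/0.8).

Threshold: power ≥ 0.80 is conventionally adequate.
Power ≈ 0.81 → the study is adequately powered (power ≥ 0.80).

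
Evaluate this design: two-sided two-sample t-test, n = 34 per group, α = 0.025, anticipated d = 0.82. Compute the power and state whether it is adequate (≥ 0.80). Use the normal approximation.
Power ≈ 0.87; the study is adequately powered (power ≥ 0.80)

Power calculation (two-sample t-test, normal approximation):
z_β = d · √(n/2) - z_{α/2}
z_β = 0.82 · √(34/2) - 2.241
z_β = 0.82 · 4.123 - 2.241
z_β = 1.140

Power = Φ(z_β) = Φ(1.140) ≈ 0.873

Effect size d = 0.82 is large by Cohen's convention (0.2/0.5/0.8).

Threshold: power ≥ 0.80 is conventionally adequate.
Power ≈ 0.87 → the study is adequately powered (power ≥ 0.80).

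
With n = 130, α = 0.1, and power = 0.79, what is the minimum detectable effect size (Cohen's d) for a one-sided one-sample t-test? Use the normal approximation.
d ≈ 0.18

Minimum detectable effect (one-sample t-test, normal approximation):
d = (z_α + z_β) / √n
d = (1.282 + 0.806) / √130
d = 2.088 / 11.402
d ≈ 0.18

By Cohen's convention (0.2 small / 0.5 medium / 0.8 large): very small effect.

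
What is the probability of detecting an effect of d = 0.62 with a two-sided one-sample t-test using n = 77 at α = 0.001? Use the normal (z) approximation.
Power ≈ 0.98

Power calculation (one-sample t-test, normal approximation):
z_β = d · √n - z_{α/2}
z_β = 0.62 · √77 - 3.291
z_β = 0.62 · 8.775 - 3.291
z_β = 2.150

Power = Φ(z_β) = Φ(2.150) ≈ 0.984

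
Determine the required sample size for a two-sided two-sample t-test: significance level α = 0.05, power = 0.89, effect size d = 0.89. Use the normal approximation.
n = 26 per group

Sample size formula (two-sample t-test, normal approximation):
n = 2 · ((z_{α/2} + z_β) / d)²

z_{α/2} = 1.960 (for α = 0.05, two-sided)
z_β = 1.227 (for power = 0.89)
d = 0.89

n = 2 · ((1.960 + 1.227) / 0.89)²
n = 2 · (3.581)²
n ≈ 25.65
Round up to the next whole number: n = 26 per group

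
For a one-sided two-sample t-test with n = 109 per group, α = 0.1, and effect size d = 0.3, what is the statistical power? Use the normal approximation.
Power ≈ 0.82

Power calculation (two-sample t-test, normal approximation):
z_β = d · √(n/2) - z_α
z_β = 0.3 · √(109/2) - 1.282
z_β = 0.3 · 7.382 - 1.282
z_β = 0.933

Power = Φ(z_β) = Φ(0.933) ≈ 0.825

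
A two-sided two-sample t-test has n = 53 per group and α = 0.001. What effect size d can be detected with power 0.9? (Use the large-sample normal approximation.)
d ≈ 0.89

Minimum detectable effect (two-sample t-test, normal approximation):
d = (z_{α/2} + z_β) / √(n/2)
d = (3.291 + 1.282) / √(53/2)
d = 4.572 / 5.148
d ≈ 0.89

By Cohen's convention (0.2 small / 0.5 medium / 0.8 large): large effect.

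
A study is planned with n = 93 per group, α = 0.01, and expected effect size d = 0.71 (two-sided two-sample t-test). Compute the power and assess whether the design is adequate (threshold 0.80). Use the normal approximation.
Power ≈ 0.99; the study is adequately powered (power ≥ 0.80)

Power calculation (two-sample t-test, normal approximation):
z_β = d · √(n/2) - z_{α/2}
z_β = 0.71 · √(93/2) - 2.576
z_β = 0.71 · 6.819 - 2.576
z_β = 2.266

Power = Φ(z_β) = Φ(2.266) ≈ 0.988

Effect size d = 0.71 is medium by Cohen's convention (0.2/0.5/0.8).

Threshold: power ≥ 0.80 is conventionally adequate.
Power ≈ 0.99 → the study is adequately powered (power ≥ 0.80).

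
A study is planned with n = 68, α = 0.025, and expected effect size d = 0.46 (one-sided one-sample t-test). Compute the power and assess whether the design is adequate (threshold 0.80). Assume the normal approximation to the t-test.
Power ≈ 0.97; the study is adequately powered (power ≥ 0.80)

Power calculation (one-sample t-test, normal approximation):
z_β = d · √n - z_α
z_β = 0.46 · √68 - 1.960
z_β = 0.46 · 8.246 - 1.960
z_β = 1.833

Power = Φ(z_β) = Φ(1.833) ≈ 0.967

Effect size d = 0.46 is small by Cohen's convention (0.2/0.5/0.8).

Threshold: power ≥ 0.80 is conventionally adequate.
Power ≈ 0.97 → the study is adequately powered (power ≥ 0.80).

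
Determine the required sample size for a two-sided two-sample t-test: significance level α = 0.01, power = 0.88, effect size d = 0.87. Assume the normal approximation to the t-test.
n = 38 per group

Sample size formula (two-sample t-test, normal approximation):
n = 2 · ((z_{α/2} + z_β) / d)²

z_{α/2} = 2.576 (for α = 0.01, two-sided)
z_β = 1.175 (for power = 0.88)
d = 0.87

n = 2 · ((2.576 + 1.175) / 0.87)²
n = 2 · (4.311)²
n ≈ 37.17
Round up to the next whole number: n = 38 per group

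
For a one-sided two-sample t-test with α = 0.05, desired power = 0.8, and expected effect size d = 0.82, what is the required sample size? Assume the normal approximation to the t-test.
n = 19 per group

Sample size formula (two-sample t-test, normal approximation):
n = 2 · ((z_α + z_β) / d)²

z_α = 1.645 (for α = 0.05, one-sided)
z_β = 0.842 (for power = 0.8)
d = 0.82

n = 2 · ((1.645 + 0.842) / 0.82)²
n = 2 · (3.033)²
n ≈ 18.40
Round up to the next whole number: n = 19 per group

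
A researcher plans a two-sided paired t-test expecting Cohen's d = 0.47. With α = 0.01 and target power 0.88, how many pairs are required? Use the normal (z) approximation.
n = 64 pairs

Sample size formula (paired t-test, normal approximation):
n = ((z_{α/2} + z_β) / d)²

z_{α/2} = 2.576 (for α = 0.01, two-sided)
z_β = 1.175 (for power = 0.88)
d = 0.47

n = ((2.576 + 1.175) / 0.47)²
n = (7.981)²
n ≈ 63.70
Round up to the next whole number: n = 64 pairs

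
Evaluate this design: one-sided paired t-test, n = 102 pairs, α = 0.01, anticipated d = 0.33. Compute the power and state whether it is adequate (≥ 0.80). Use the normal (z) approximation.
Power ≈ 0.84; the study is adequately powered (power ≥ 0.80)

Power calculation (paired t-test, normal approximation):
z_β = d · √n - z_α
z_β = 0.33 · √102 - 2.326
z_β = 0.33 · 10.100 - 2.326
z_β = 1.006

Power = Φ(z_β) = Φ(1.006) ≈ 0.843

Effect size d = 0.33 is small by Cohen's convention (0.2/0.5/0.8).

Threshold: power ≥ 0.80 is conventionally adequate.
Power ≈ 0.84 → the study is adequately powered (power ≥ 0.80).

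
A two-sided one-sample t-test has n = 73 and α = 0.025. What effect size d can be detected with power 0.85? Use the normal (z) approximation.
d ≈ 0.38

Minimum detectable effect (one-sample t-test, normal approximation):
d = (z_{α/2} + z_β) / √n
d = (2.241 + 1.036) / √73
d = 3.278 / 8.544
d ≈ 0.38

By Cohen's convention (0.2 small / 0.5 medium / 0.8 large): small effect.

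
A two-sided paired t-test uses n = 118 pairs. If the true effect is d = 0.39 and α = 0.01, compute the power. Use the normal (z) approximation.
Power ≈ 0.95

Power calculation (paired t-test, normal approximation):
z_β = d · √n - z_{α/2}
z_β = 0.39 · √118 - 2.576
z_β = 0.39 · 10.863 - 2.576
z_β = 1.661

Power = Φ(z_β) = Φ(1.661) ≈ 0.952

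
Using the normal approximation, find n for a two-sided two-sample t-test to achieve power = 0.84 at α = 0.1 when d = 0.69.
n = 30 per group

Sample size formula (two-sample t-test, normal approximation):
n = 2 · ((z_{α/2} + z_β) / d)²

z_{α/2} = 1.645 (for α = 0.1, two-sided)
z_β = 0.994 (for power = 0.84)
d = 0.69

n = 2 · ((1.645 + 0.994) / 0.69)²
n = 2 · (3.825)²
n ≈ 29.26
Round up to the next whole number: n = 30 per group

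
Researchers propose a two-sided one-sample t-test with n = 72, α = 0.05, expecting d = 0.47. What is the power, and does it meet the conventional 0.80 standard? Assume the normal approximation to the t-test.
Power ≈ 0.98; the study is adequately powered (power ≥ 0.80)

Power calculation (one-sample t-test, normal approximation):
z_β = d · √n - z_{α/2}
z_β = 0.47 · √72 - 1.960
z_β = 0.47 · 8.485 - 1.960
z_β = 2.028

Power = Φ(z_β) = Φ(2.028) ≈ 0.979

Effect size d = 0.47 is small by Cohen's convention (0.2/0.5/0.8).

Threshold: power ≥ 0.80 is conventionally adequate.
Power ≈ 0.98 → the study is adequately powered (power ≥ 0.80).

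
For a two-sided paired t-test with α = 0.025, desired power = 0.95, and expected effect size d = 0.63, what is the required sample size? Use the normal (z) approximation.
n = 39 pairs

Sample size formula (paired t-test, normal approximation):
n = ((z_{α/2} + z_β) / d)²

z_{α/2} = 2.241 (for α = 0.025, two-sided)
z_β = 1.645 (for power = 0.95)
d = 0.63

n = ((2.241 + 1.645) / 0.63)²
n = (6.168)²
n ≈ 38.04
Round up to the next whole number: n = 39 pairs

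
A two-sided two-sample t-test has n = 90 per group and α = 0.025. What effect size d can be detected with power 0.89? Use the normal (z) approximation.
d ≈ 0.52

Minimum detectable effect (two-sample t-test, normal approximation):
d = (z_{α/2} + z_β) / √(n/2)
d = (2.241 + 1.227) / √(90/2)
d = 3.468 / 6.708
d ≈ 0.52

By Cohen's convention (0.2 small / 0.5 medium / 0.8 large): medium effect.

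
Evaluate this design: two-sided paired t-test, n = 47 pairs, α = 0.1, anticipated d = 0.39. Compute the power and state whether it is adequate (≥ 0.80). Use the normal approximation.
Power ≈ 0.85; the study is adequately powered (power ≥ 0.80)

Power calculation (paired t-test, normal approximation):
z_β = d · √n - z_{α/2}
z_β = 0.39 · √47 - 1.645
z_β = 0.39 · 6.856 - 1.645
z_β = 1.029

Power = Φ(z_β) = Φ(1.029) ≈ 0.848

Effect size d = 0.39 is small by Cohen's convention (0.2/0.5/0.8).

Threshold: power ≥ 0.80 is conventionally adequate.
Power ≈ 0.85 → the study is adequately powered (power ≥ 0.80).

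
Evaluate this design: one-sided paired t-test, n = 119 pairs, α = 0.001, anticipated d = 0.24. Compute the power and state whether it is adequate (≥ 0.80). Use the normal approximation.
Power ≈ 0.32; the study is underpowered (power < 0.80)

Power calculation (paired t-test, normal approximation):
z_β = d · √n - z_α
z_β = 0.24 · √119 - 3.090
z_β = 0.24 · 10.909 - 3.090
z_β = -0.472

Power = Φ(z_β) = Φ(-0.472) ≈ 0.318

Effect size d = 0.24 is small by Cohen's convention (0.2/0.5/0.8).

Threshold: power ≥ 0.80 is conventionally adequate.
Power ≈ 0.32 → the study is underpowered (power < 0.80).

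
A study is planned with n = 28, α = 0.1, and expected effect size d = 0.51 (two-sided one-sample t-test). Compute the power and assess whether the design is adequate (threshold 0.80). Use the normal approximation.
Power ≈ 0.85; the study is adequately powered (power ≥ 0.80)

Power calculation (one-sample t-test, normal approximation):
z_β = d · √n - z_{α/2}
z_β = 0.51 · √28 - 1.645
z_β = 0.51 · 5.292 - 1.645
z_β = 1.054

Power = Φ(z_β) = Φ(1.054) ≈ 0.854

Effect size d = 0.51 is medium by Cohen's convention (0.2/0.5/0.8).

Threshold: power ≥ 0.80 is conventionally adequate.
Power ≈ 0.85 → the study is adequately powered (power ≥ 0.80).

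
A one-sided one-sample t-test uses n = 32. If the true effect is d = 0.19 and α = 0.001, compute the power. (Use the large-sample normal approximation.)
Power ≈ 0.02

Power calculation (one-sample t-test, normal approximation):
z_β = d · √n - z_α
z_β = 0.19 · √32 - 3.090
z_β = 0.19 · 5.657 - 3.090
z_β = -2.015

Power = Φ(z_β) = Φ(-2.015) ≈ 0.022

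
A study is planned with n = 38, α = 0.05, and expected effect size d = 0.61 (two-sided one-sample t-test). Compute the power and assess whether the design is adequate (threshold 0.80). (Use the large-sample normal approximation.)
Power ≈ 0.96; the study is adequately powered (power ≥ 0.80)

Power calculation (one-sample t-test, normal approximation):
z_β = d · √n - z_{α/2}
z_β = 0.61 · √38 - 1.960
z_β = 0.61 · 6.164 - 1.960
z_β = 1.800

Power = Φ(z_β) = Φ(1.800) ≈ 0.964

Effect size d = 0.61 is medium by Cohen's convention (0.2/0.5/0.8).

Threshold: power ≥ 0.80 is conventionally adequate.
Power ≈ 0.96 → the study is adequately powered (power ≥ 0.80).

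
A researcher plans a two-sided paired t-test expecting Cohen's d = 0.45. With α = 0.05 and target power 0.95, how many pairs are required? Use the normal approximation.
n = 65 pairs

Sample size formula (paired t-test, normal approximation):
n = ((z_{α/2} + z_β) / d)²

z_{α/2} = 1.960 (for α = 0.05, two-sided)
z_β = 1.645 (for power = 0.95)
d = 0.45

n = ((1.960 + 1.645) / 0.45)²
n = (8.011)²
n ≈ 64.18
Round up to the next whole number: n = 65 pairs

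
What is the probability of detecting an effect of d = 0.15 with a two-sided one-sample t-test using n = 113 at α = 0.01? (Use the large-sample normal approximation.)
Power ≈ 0.16

Power calculation (one-sample t-test, normal approximation):
z_β = d · √n - z_{α/2}
z_β = 0.15 · √113 - 2.576
z_β = 0.15 · 10.630 - 2.576
z_β = -0.981

Power = Φ(z_β) = Φ(-0.981) ≈ 0.163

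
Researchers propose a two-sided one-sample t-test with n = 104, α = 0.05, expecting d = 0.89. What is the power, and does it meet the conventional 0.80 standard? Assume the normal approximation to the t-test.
Power ≈ 1.00; the study is adequately powered (power ≥ 0.80)

Power calculation (one-sample t-test, normal approximation):
z_β = d · √n - z_{α/2}
z_β = 0.89 · √104 - 1.960
z_β = 0.89 · 10.198 - 1.960
z_β = 7.116

Power = Φ(z_β) = Φ(7.116) ≈ 1.000

Effect size d = 0.89 is large by Cohen's convention (0.2/0.5/0.8).

Threshold: power ≥ 0.80 is conventionally adequate.
Power ≈ 1.00 → the study is adequately powered (power ≥ 0.80).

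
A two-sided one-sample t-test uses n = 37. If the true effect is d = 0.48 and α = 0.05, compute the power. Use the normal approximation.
Power ≈ 0.83

Power calculation (one-sample t-test, normal approximation):
z_β = d · √n - z_{α/2}
z_β = 0.48 · √37 - 1.960
z_β = 0.48 · 6.083 - 1.960
z_β = 0.960

Power = Φ(z_β) = Φ(0.960) ≈ 0.831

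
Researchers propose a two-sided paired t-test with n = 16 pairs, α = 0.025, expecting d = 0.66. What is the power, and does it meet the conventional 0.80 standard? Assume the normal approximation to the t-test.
Power ≈ 0.65; the study is underpowered (power < 0.80)

Power calculation (paired t-test, normal approximation):
z_β = d · √n - z_{α/2}
z_β = 0.66 · √16 - 2.241
z_β = 0.66 · 4.000 - 2.241
z_β = 0.399

Power = Φ(z_β) = Φ(0.399) ≈ 0.655

Effect size d = 0.66 is medium by Cohen's convention (0.2/0.5/0.8).

Threshold: power ≥ 0.80 is conventionally adequate.
Power ≈ 0.65 → the study is underpowered (power < 0.80).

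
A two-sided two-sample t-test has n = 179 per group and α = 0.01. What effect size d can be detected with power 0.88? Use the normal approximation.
d ≈ 0.40

Minimum detectable effect (two-sample t-test, normal approximation):
d = (z_{α/2} + z_β) / √(n/2)
d = (2.576 + 1.175) / √(179/2)
d = 3.751 / 9.460
d ≈ 0.40

By Cohen's convention (0.2 small / 0.5 medium / 0.8 large): small effect.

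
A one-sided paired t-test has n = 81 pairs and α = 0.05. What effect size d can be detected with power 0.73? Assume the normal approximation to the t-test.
d ≈ 0.25

Minimum detectable effect (paired t-test, normal approximation):
d = (z_α + z_β) / √n
d = (1.645 + 0.613) / √81
d = 2.258 / 9.000
d ≈ 0.25

By Cohen's convention (0.2 small / 0.5 medium / 0.8 large): small effect.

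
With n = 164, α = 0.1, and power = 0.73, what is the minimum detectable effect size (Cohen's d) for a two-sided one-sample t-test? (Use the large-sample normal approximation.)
d ≈ 0.18

Minimum detectable effect (one-sample t-test, normal approximation):
d = (z_{α/2} + z_β) / √n
d = (1.645 + 0.613) / √164
d = 2.258 / 12.806
d ≈ 0.18

By Cohen's convention (0.2 small / 0.5 medium / 0.8 large): very small effect.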